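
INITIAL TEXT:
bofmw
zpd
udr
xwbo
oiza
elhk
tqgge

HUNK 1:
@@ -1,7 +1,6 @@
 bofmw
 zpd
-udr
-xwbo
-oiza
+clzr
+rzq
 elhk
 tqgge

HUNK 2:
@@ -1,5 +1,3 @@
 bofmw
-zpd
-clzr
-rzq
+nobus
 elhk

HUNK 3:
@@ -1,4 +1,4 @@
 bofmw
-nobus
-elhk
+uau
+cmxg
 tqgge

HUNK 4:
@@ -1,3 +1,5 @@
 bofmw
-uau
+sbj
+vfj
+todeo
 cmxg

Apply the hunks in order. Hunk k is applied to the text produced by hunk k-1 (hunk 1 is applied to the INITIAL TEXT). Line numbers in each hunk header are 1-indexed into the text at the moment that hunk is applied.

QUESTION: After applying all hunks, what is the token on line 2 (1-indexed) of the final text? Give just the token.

Answer: sbj

Derivation:
Hunk 1: at line 1 remove [udr,xwbo,oiza] add [clzr,rzq] -> 6 lines: bofmw zpd clzr rzq elhk tqgge
Hunk 2: at line 1 remove [zpd,clzr,rzq] add [nobus] -> 4 lines: bofmw nobus elhk tqgge
Hunk 3: at line 1 remove [nobus,elhk] add [uau,cmxg] -> 4 lines: bofmw uau cmxg tqgge
Hunk 4: at line 1 remove [uau] add [sbj,vfj,todeo] -> 6 lines: bofmw sbj vfj todeo cmxg tqgge
Final line 2: sbj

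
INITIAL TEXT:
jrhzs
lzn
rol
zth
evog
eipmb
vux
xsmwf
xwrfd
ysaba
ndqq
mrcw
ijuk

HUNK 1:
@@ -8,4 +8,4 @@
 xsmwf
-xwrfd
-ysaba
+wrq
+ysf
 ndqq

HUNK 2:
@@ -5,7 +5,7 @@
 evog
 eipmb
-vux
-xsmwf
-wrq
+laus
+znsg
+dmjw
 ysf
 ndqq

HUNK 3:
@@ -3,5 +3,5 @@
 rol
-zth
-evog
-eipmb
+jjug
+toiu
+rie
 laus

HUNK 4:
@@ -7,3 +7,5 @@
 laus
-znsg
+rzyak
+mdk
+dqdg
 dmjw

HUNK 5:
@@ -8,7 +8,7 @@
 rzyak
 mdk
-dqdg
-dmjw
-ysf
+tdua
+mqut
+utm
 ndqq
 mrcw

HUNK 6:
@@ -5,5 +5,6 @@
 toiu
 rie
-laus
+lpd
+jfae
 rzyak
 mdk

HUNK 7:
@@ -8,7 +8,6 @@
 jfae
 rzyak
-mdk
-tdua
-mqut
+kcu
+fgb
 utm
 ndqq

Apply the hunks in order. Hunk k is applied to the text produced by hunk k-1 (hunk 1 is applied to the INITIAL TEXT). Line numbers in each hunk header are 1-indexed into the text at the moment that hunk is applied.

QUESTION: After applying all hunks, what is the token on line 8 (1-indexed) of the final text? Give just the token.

Answer: jfae

Derivation:
Hunk 1: at line 8 remove [xwrfd,ysaba] add [wrq,ysf] -> 13 lines: jrhzs lzn rol zth evog eipmb vux xsmwf wrq ysf ndqq mrcw ijuk
Hunk 2: at line 5 remove [vux,xsmwf,wrq] add [laus,znsg,dmjw] -> 13 lines: jrhzs lzn rol zth evog eipmb laus znsg dmjw ysf ndqq mrcw ijuk
Hunk 3: at line 3 remove [zth,evog,eipmb] add [jjug,toiu,rie] -> 13 lines: jrhzs lzn rol jjug toiu rie laus znsg dmjw ysf ndqq mrcw ijuk
Hunk 4: at line 7 remove [znsg] add [rzyak,mdk,dqdg] -> 15 lines: jrhzs lzn rol jjug toiu rie laus rzyak mdk dqdg dmjw ysf ndqq mrcw ijuk
Hunk 5: at line 8 remove [dqdg,dmjw,ysf] add [tdua,mqut,utm] -> 15 lines: jrhzs lzn rol jjug toiu rie laus rzyak mdk tdua mqut utm ndqq mrcw ijuk
Hunk 6: at line 5 remove [laus] add [lpd,jfae] -> 16 lines: jrhzs lzn rol jjug toiu rie lpd jfae rzyak mdk tdua mqut utm ndqq mrcw ijuk
Hunk 7: at line 8 remove [mdk,tdua,mqut] add [kcu,fgb] -> 15 lines: jrhzs lzn rol jjug toiu rie lpd jfae rzyak kcu fgb utm ndqq mrcw ijuk
Final line 8: jfae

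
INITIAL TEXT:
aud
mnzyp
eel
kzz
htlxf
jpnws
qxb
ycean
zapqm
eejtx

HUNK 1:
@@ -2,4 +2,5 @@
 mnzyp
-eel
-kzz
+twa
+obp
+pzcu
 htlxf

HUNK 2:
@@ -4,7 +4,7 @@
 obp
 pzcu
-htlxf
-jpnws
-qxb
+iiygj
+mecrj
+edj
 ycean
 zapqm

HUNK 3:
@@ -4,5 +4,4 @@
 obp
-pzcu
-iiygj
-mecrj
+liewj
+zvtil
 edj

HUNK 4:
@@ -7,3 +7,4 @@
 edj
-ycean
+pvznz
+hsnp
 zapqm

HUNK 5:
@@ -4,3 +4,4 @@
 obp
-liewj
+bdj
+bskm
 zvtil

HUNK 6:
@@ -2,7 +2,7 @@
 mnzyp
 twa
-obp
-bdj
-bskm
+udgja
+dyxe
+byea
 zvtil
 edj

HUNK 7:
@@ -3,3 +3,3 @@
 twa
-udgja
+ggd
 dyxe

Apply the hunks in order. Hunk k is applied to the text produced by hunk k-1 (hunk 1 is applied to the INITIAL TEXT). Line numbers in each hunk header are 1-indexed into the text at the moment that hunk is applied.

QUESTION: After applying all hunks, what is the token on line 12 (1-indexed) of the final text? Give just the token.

Answer: eejtx

Derivation:
Hunk 1: at line 2 remove [eel,kzz] add [twa,obp,pzcu] -> 11 lines: aud mnzyp twa obp pzcu htlxf jpnws qxb ycean zapqm eejtx
Hunk 2: at line 4 remove [htlxf,jpnws,qxb] add [iiygj,mecrj,edj] -> 11 lines: aud mnzyp twa obp pzcu iiygj mecrj edj ycean zapqm eejtx
Hunk 3: at line 4 remove [pzcu,iiygj,mecrj] add [liewj,zvtil] -> 10 lines: aud mnzyp twa obp liewj zvtil edj ycean zapqm eejtx
Hunk 4: at line 7 remove [ycean] add [pvznz,hsnp] -> 11 lines: aud mnzyp twa obp liewj zvtil edj pvznz hsnp zapqm eejtx
Hunk 5: at line 4 remove [liewj] add [bdj,bskm] -> 12 lines: aud mnzyp twa obp bdj bskm zvtil edj pvznz hsnp zapqm eejtx
Hunk 6: at line 2 remove [obp,bdj,bskm] add [udgja,dyxe,byea] -> 12 lines: aud mnzyp twa udgja dyxe byea zvtil edj pvznz hsnp zapqm eejtx
Hunk 7: at line 3 remove [udgja] add [ggd] -> 12 lines: aud mnzyp twa ggd dyxe byea zvtil edj pvznz hsnp zapqm eejtx
Final line 12: eejtx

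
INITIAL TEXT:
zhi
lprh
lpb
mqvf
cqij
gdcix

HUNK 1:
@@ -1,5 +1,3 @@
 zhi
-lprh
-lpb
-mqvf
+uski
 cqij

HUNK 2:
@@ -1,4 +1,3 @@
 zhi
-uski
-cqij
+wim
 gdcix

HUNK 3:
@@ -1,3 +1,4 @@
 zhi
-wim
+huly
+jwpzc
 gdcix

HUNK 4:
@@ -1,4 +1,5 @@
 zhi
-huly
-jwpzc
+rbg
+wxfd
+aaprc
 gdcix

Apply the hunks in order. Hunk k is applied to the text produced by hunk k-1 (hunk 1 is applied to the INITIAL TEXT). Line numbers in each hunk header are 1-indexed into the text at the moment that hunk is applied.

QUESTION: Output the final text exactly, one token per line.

Answer: zhi
rbg
wxfd
aaprc
gdcix

Derivation:
Hunk 1: at line 1 remove [lprh,lpb,mqvf] add [uski] -> 4 lines: zhi uski cqij gdcix
Hunk 2: at line 1 remove [uski,cqij] add [wim] -> 3 lines: zhi wim gdcix
Hunk 3: at line 1 remove [wim] add [huly,jwpzc] -> 4 lines: zhi huly jwpzc gdcix
Hunk 4: at line 1 remove [huly,jwpzc] add [rbg,wxfd,aaprc] -> 5 lines: zhi rbg wxfd aaprc gdcix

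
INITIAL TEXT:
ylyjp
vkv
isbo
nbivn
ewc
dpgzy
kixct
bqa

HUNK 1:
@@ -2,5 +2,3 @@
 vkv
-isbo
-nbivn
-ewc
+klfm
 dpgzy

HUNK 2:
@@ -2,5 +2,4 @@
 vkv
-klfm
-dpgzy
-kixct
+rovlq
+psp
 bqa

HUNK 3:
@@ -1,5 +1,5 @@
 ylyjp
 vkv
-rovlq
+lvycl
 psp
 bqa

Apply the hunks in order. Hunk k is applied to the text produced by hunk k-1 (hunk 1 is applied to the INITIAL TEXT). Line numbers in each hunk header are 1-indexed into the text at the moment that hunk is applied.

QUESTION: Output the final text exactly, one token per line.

Answer: ylyjp
vkv
lvycl
psp
bqa

Derivation:
Hunk 1: at line 2 remove [isbo,nbivn,ewc] add [klfm] -> 6 lines: ylyjp vkv klfm dpgzy kixct bqa
Hunk 2: at line 2 remove [klfm,dpgzy,kixct] add [rovlq,psp] -> 5 lines: ylyjp vkv rovlq psp bqa
Hunk 3: at line 1 remove [rovlq] add [lvycl] -> 5 lines: ylyjp vkv lvycl psp bqa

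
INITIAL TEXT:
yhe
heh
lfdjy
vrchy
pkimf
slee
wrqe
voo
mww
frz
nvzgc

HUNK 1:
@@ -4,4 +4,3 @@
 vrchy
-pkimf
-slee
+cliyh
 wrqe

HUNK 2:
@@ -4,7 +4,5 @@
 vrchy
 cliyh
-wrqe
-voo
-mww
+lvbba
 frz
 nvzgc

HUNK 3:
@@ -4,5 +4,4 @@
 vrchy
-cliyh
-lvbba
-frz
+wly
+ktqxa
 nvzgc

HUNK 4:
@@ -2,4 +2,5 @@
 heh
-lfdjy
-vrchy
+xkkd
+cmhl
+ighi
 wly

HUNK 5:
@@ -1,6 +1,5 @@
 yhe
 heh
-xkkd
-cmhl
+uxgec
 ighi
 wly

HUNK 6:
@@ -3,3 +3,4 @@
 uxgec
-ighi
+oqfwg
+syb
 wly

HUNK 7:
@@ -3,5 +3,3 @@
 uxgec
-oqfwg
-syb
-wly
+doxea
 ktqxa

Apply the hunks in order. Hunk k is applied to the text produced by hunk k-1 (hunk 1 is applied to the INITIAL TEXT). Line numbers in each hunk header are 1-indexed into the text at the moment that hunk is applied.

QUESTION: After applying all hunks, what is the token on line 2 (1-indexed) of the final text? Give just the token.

Answer: heh

Derivation:
Hunk 1: at line 4 remove [pkimf,slee] add [cliyh] -> 10 lines: yhe heh lfdjy vrchy cliyh wrqe voo mww frz nvzgc
Hunk 2: at line 4 remove [wrqe,voo,mww] add [lvbba] -> 8 lines: yhe heh lfdjy vrchy cliyh lvbba frz nvzgc
Hunk 3: at line 4 remove [cliyh,lvbba,frz] add [wly,ktqxa] -> 7 lines: yhe heh lfdjy vrchy wly ktqxa nvzgc
Hunk 4: at line 2 remove [lfdjy,vrchy] add [xkkd,cmhl,ighi] -> 8 lines: yhe heh xkkd cmhl ighi wly ktqxa nvzgc
Hunk 5: at line 1 remove [xkkd,cmhl] add [uxgec] -> 7 lines: yhe heh uxgec ighi wly ktqxa nvzgc
Hunk 6: at line 3 remove [ighi] add [oqfwg,syb] -> 8 lines: yhe heh uxgec oqfwg syb wly ktqxa nvzgc
Hunk 7: at line 3 remove [oqfwg,syb,wly] add [doxea] -> 6 lines: yhe heh uxgec doxea ktqxa nvzgc
Final line 2: heh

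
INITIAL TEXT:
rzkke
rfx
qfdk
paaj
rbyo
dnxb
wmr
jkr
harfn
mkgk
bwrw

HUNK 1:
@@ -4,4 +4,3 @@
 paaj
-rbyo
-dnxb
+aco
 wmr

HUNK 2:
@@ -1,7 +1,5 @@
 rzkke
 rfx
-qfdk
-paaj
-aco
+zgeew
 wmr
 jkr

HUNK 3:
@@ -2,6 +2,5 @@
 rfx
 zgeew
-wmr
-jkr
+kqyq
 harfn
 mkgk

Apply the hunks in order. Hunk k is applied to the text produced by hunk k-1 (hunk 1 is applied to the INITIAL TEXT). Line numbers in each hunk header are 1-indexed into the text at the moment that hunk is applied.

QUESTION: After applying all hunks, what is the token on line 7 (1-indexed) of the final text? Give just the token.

Hunk 1: at line 4 remove [rbyo,dnxb] add [aco] -> 10 lines: rzkke rfx qfdk paaj aco wmr jkr harfn mkgk bwrw
Hunk 2: at line 1 remove [qfdk,paaj,aco] add [zgeew] -> 8 lines: rzkke rfx zgeew wmr jkr harfn mkgk bwrw
Hunk 3: at line 2 remove [wmr,jkr] add [kqyq] -> 7 lines: rzkke rfx zgeew kqyq harfn mkgk bwrw
Final line 7: bwrw

Answer: bwrw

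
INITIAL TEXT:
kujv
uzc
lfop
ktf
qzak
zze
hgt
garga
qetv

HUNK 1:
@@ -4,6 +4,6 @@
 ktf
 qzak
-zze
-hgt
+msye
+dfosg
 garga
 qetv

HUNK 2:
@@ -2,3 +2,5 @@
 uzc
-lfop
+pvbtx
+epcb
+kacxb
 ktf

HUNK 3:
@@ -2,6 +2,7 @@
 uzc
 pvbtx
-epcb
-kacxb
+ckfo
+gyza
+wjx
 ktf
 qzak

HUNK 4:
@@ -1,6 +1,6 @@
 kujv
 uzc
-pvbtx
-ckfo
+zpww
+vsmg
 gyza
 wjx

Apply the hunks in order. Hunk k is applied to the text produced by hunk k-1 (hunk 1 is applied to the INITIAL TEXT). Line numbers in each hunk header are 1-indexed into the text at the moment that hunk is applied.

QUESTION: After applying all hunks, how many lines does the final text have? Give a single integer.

Hunk 1: at line 4 remove [zze,hgt] add [msye,dfosg] -> 9 lines: kujv uzc lfop ktf qzak msye dfosg garga qetv
Hunk 2: at line 2 remove [lfop] add [pvbtx,epcb,kacxb] -> 11 lines: kujv uzc pvbtx epcb kacxb ktf qzak msye dfosg garga qetv
Hunk 3: at line 2 remove [epcb,kacxb] add [ckfo,gyza,wjx] -> 12 lines: kujv uzc pvbtx ckfo gyza wjx ktf qzak msye dfosg garga qetv
Hunk 4: at line 1 remove [pvbtx,ckfo] add [zpww,vsmg] -> 12 lines: kujv uzc zpww vsmg gyza wjx ktf qzak msye dfosg garga qetv
Final line count: 12

Answer: 12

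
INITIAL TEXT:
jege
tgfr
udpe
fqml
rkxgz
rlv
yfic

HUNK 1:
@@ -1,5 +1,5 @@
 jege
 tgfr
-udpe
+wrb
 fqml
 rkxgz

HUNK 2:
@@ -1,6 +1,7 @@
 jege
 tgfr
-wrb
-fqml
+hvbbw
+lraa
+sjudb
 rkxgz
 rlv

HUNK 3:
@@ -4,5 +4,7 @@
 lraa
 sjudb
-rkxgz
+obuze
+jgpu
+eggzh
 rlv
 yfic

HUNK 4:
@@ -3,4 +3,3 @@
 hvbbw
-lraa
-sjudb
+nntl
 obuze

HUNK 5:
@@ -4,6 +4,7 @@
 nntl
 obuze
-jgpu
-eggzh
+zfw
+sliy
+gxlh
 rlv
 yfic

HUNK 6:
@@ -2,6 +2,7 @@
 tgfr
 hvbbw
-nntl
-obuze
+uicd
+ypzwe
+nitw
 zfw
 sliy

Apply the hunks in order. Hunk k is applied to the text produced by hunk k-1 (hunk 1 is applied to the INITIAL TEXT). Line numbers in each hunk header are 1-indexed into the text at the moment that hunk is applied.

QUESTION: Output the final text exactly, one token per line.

Answer: jege
tgfr
hvbbw
uicd
ypzwe
nitw
zfw
sliy
gxlh
rlv
yfic

Derivation:
Hunk 1: at line 1 remove [udpe] add [wrb] -> 7 lines: jege tgfr wrb fqml rkxgz rlv yfic
Hunk 2: at line 1 remove [wrb,fqml] add [hvbbw,lraa,sjudb] -> 8 lines: jege tgfr hvbbw lraa sjudb rkxgz rlv yfic
Hunk 3: at line 4 remove [rkxgz] add [obuze,jgpu,eggzh] -> 10 lines: jege tgfr hvbbw lraa sjudb obuze jgpu eggzh rlv yfic
Hunk 4: at line 3 remove [lraa,sjudb] add [nntl] -> 9 lines: jege tgfr hvbbw nntl obuze jgpu eggzh rlv yfic
Hunk 5: at line 4 remove [jgpu,eggzh] add [zfw,sliy,gxlh] -> 10 lines: jege tgfr hvbbw nntl obuze zfw sliy gxlh rlv yfic
Hunk 6: at line 2 remove [nntl,obuze] add [uicd,ypzwe,nitw] -> 11 lines: jege tgfr hvbbw uicd ypzwe nitw zfw sliy gxlh rlv yfic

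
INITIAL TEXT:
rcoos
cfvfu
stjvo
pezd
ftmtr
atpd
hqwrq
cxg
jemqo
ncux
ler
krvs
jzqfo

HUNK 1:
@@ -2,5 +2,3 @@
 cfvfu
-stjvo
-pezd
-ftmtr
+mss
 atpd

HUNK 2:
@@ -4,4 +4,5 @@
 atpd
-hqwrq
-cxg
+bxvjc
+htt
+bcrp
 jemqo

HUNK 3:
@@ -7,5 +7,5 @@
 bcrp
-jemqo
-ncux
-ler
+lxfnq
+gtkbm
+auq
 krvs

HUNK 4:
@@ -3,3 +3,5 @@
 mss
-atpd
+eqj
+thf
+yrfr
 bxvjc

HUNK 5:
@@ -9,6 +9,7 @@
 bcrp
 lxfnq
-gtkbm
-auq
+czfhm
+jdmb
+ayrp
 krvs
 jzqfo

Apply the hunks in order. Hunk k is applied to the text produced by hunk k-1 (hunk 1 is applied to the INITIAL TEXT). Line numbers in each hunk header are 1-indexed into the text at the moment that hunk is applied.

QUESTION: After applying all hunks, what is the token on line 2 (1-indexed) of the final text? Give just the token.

Hunk 1: at line 2 remove [stjvo,pezd,ftmtr] add [mss] -> 11 lines: rcoos cfvfu mss atpd hqwrq cxg jemqo ncux ler krvs jzqfo
Hunk 2: at line 4 remove [hqwrq,cxg] add [bxvjc,htt,bcrp] -> 12 lines: rcoos cfvfu mss atpd bxvjc htt bcrp jemqo ncux ler krvs jzqfo
Hunk 3: at line 7 remove [jemqo,ncux,ler] add [lxfnq,gtkbm,auq] -> 12 lines: rcoos cfvfu mss atpd bxvjc htt bcrp lxfnq gtkbm auq krvs jzqfo
Hunk 4: at line 3 remove [atpd] add [eqj,thf,yrfr] -> 14 lines: rcoos cfvfu mss eqj thf yrfr bxvjc htt bcrp lxfnq gtkbm auq krvs jzqfo
Hunk 5: at line 9 remove [gtkbm,auq] add [czfhm,jdmb,ayrp] -> 15 lines: rcoos cfvfu mss eqj thf yrfr bxvjc htt bcrp lxfnq czfhm jdmb ayrp krvs jzqfo
Final line 2: cfvfu

Answer: cfvfu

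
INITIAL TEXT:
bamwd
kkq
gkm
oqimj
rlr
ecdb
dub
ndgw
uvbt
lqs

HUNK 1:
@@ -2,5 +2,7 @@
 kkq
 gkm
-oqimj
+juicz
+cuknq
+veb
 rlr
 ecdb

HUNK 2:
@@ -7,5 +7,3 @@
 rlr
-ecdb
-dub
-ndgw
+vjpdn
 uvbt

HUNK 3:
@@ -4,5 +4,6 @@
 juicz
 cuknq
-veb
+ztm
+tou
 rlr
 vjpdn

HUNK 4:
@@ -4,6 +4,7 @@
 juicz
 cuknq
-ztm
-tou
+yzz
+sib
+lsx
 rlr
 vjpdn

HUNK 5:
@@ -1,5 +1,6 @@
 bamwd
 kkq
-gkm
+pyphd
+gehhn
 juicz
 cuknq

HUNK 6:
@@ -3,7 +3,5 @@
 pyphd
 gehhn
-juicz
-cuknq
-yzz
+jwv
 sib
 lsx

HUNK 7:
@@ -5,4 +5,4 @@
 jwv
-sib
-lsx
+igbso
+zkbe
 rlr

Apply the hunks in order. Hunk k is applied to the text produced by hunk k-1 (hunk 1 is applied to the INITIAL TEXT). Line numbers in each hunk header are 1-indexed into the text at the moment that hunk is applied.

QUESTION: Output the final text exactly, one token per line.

Answer: bamwd
kkq
pyphd
gehhn
jwv
igbso
zkbe
rlr
vjpdn
uvbt
lqs

Derivation:
Hunk 1: at line 2 remove [oqimj] add [juicz,cuknq,veb] -> 12 lines: bamwd kkq gkm juicz cuknq veb rlr ecdb dub ndgw uvbt lqs
Hunk 2: at line 7 remove [ecdb,dub,ndgw] add [vjpdn] -> 10 lines: bamwd kkq gkm juicz cuknq veb rlr vjpdn uvbt lqs
Hunk 3: at line 4 remove [veb] add [ztm,tou] -> 11 lines: bamwd kkq gkm juicz cuknq ztm tou rlr vjpdn uvbt lqs
Hunk 4: at line 4 remove [ztm,tou] add [yzz,sib,lsx] -> 12 lines: bamwd kkq gkm juicz cuknq yzz sib lsx rlr vjpdn uvbt lqs
Hunk 5: at line 1 remove [gkm] add [pyphd,gehhn] -> 13 lines: bamwd kkq pyphd gehhn juicz cuknq yzz sib lsx rlr vjpdn uvbt lqs
Hunk 6: at line 3 remove [juicz,cuknq,yzz] add [jwv] -> 11 lines: bamwd kkq pyphd gehhn jwv sib lsx rlr vjpdn uvbt lqs
Hunk 7: at line 5 remove [sib,lsx] add [igbso,zkbe] -> 11 lines: bamwd kkq pyphd gehhn jwv igbso zkbe rlr vjpdn uvbt lqs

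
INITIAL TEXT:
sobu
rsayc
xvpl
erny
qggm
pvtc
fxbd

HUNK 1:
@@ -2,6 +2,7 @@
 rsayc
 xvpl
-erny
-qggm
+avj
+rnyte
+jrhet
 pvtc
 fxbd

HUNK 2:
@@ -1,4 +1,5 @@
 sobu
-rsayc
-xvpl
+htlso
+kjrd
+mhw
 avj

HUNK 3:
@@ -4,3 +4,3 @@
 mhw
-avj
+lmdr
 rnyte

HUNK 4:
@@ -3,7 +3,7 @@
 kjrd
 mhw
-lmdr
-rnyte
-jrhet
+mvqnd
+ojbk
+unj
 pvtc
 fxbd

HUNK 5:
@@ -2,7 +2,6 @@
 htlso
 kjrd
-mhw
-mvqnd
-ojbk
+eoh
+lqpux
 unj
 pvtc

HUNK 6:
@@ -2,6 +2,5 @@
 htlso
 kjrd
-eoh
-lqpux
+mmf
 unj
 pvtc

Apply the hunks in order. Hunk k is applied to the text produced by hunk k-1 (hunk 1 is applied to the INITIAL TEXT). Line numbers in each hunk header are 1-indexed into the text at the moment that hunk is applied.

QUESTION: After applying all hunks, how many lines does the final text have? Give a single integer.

Hunk 1: at line 2 remove [erny,qggm] add [avj,rnyte,jrhet] -> 8 lines: sobu rsayc xvpl avj rnyte jrhet pvtc fxbd
Hunk 2: at line 1 remove [rsayc,xvpl] add [htlso,kjrd,mhw] -> 9 lines: sobu htlso kjrd mhw avj rnyte jrhet pvtc fxbd
Hunk 3: at line 4 remove [avj] add [lmdr] -> 9 lines: sobu htlso kjrd mhw lmdr rnyte jrhet pvtc fxbd
Hunk 4: at line 3 remove [lmdr,rnyte,jrhet] add [mvqnd,ojbk,unj] -> 9 lines: sobu htlso kjrd mhw mvqnd ojbk unj pvtc fxbd
Hunk 5: at line 2 remove [mhw,mvqnd,ojbk] add [eoh,lqpux] -> 8 lines: sobu htlso kjrd eoh lqpux unj pvtc fxbd
Hunk 6: at line 2 remove [eoh,lqpux] add [mmf] -> 7 lines: sobu htlso kjrd mmf unj pvtc fxbd
Final line count: 7

Answer: 7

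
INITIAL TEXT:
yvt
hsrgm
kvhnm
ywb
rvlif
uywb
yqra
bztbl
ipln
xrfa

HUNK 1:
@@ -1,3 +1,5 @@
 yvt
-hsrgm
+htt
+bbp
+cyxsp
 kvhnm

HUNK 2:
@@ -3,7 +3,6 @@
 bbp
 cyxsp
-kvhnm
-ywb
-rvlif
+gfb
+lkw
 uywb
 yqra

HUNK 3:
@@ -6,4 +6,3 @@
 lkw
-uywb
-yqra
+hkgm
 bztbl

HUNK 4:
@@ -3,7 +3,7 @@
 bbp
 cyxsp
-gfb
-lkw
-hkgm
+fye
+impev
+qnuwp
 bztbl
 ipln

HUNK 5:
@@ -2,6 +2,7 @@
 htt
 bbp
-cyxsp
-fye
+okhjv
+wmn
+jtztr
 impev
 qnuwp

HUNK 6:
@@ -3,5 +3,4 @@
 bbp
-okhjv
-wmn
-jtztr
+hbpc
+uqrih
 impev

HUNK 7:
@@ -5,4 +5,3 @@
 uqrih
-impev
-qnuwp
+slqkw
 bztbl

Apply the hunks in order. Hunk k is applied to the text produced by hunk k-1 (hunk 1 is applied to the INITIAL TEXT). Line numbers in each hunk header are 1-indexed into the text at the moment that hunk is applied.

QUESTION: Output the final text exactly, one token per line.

Hunk 1: at line 1 remove [hsrgm] add [htt,bbp,cyxsp] -> 12 lines: yvt htt bbp cyxsp kvhnm ywb rvlif uywb yqra bztbl ipln xrfa
Hunk 2: at line 3 remove [kvhnm,ywb,rvlif] add [gfb,lkw] -> 11 lines: yvt htt bbp cyxsp gfb lkw uywb yqra bztbl ipln xrfa
Hunk 3: at line 6 remove [uywb,yqra] add [hkgm] -> 10 lines: yvt htt bbp cyxsp gfb lkw hkgm bztbl ipln xrfa
Hunk 4: at line 3 remove [gfb,lkw,hkgm] add [fye,impev,qnuwp] -> 10 lines: yvt htt bbp cyxsp fye impev qnuwp bztbl ipln xrfa
Hunk 5: at line 2 remove [cyxsp,fye] add [okhjv,wmn,jtztr] -> 11 lines: yvt htt bbp okhjv wmn jtztr impev qnuwp bztbl ipln xrfa
Hunk 6: at line 3 remove [okhjv,wmn,jtztr] add [hbpc,uqrih] -> 10 lines: yvt htt bbp hbpc uqrih impev qnuwp bztbl ipln xrfa
Hunk 7: at line 5 remove [impev,qnuwp] add [slqkw] -> 9 lines: yvt htt bbp hbpc uqrih slqkw bztbl ipln xrfa

Answer: yvt
htt
bbp
hbpc
uqrih
slqkw
bztbl
ipln
xrfa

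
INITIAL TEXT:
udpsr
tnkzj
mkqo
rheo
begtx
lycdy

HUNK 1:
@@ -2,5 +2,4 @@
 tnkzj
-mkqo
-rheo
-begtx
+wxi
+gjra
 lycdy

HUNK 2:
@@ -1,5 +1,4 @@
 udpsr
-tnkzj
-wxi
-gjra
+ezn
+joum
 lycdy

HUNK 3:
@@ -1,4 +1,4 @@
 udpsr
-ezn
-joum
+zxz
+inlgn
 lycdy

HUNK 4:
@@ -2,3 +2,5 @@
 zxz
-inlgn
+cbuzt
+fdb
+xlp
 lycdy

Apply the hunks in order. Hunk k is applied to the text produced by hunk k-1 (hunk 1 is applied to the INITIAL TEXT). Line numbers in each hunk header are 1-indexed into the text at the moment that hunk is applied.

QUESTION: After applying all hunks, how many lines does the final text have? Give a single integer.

Answer: 6

Derivation:
Hunk 1: at line 2 remove [mkqo,rheo,begtx] add [wxi,gjra] -> 5 lines: udpsr tnkzj wxi gjra lycdy
Hunk 2: at line 1 remove [tnkzj,wxi,gjra] add [ezn,joum] -> 4 lines: udpsr ezn joum lycdy
Hunk 3: at line 1 remove [ezn,joum] add [zxz,inlgn] -> 4 lines: udpsr zxz inlgn lycdy
Hunk 4: at line 2 remove [inlgn] add [cbuzt,fdb,xlp] -> 6 lines: udpsr zxz cbuzt fdb xlp lycdy
Final line count: 6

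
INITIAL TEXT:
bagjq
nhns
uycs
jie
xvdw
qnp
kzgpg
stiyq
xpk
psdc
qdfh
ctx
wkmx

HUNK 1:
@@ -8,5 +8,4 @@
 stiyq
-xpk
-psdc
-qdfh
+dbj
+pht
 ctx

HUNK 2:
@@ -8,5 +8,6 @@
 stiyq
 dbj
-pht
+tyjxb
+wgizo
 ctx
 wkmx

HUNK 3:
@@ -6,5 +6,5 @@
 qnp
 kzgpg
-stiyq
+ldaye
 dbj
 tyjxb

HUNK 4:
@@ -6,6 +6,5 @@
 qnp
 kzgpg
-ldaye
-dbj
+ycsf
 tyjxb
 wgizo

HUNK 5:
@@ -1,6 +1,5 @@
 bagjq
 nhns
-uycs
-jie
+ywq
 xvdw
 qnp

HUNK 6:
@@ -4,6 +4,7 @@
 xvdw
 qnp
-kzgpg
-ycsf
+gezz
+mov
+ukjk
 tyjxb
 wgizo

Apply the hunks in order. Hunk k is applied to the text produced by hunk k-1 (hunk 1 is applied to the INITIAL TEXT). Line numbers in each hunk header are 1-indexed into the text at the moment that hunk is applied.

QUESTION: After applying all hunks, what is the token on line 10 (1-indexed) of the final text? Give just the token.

Answer: wgizo

Derivation:
Hunk 1: at line 8 remove [xpk,psdc,qdfh] add [dbj,pht] -> 12 lines: bagjq nhns uycs jie xvdw qnp kzgpg stiyq dbj pht ctx wkmx
Hunk 2: at line 8 remove [pht] add [tyjxb,wgizo] -> 13 lines: bagjq nhns uycs jie xvdw qnp kzgpg stiyq dbj tyjxb wgizo ctx wkmx
Hunk 3: at line 6 remove [stiyq] add [ldaye] -> 13 lines: bagjq nhns uycs jie xvdw qnp kzgpg ldaye dbj tyjxb wgizo ctx wkmx
Hunk 4: at line 6 remove [ldaye,dbj] add [ycsf] -> 12 lines: bagjq nhns uycs jie xvdw qnp kzgpg ycsf tyjxb wgizo ctx wkmx
Hunk 5: at line 1 remove [uycs,jie] add [ywq] -> 11 lines: bagjq nhns ywq xvdw qnp kzgpg ycsf tyjxb wgizo ctx wkmx
Hunk 6: at line 4 remove [kzgpg,ycsf] add [gezz,mov,ukjk] -> 12 lines: bagjq nhns ywq xvdw qnp gezz mov ukjk tyjxb wgizo ctx wkmx
Final line 10: wgizo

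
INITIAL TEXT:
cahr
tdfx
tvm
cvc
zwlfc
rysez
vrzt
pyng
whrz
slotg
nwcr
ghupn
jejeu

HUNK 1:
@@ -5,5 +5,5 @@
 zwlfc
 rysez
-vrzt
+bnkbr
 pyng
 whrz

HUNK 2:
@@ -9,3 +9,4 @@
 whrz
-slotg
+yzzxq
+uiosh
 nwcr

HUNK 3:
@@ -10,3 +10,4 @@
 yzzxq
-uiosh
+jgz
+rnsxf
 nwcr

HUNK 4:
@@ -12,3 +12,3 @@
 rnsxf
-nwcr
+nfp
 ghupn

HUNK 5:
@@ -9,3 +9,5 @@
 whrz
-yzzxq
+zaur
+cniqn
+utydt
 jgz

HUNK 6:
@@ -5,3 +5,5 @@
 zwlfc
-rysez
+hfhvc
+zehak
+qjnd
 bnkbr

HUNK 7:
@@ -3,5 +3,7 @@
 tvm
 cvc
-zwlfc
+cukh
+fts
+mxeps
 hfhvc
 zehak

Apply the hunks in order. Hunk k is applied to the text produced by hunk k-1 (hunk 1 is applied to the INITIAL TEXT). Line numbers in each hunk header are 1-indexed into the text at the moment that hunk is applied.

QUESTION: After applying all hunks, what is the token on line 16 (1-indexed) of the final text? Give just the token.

Hunk 1: at line 5 remove [vrzt] add [bnkbr] -> 13 lines: cahr tdfx tvm cvc zwlfc rysez bnkbr pyng whrz slotg nwcr ghupn jejeu
Hunk 2: at line 9 remove [slotg] add [yzzxq,uiosh] -> 14 lines: cahr tdfx tvm cvc zwlfc rysez bnkbr pyng whrz yzzxq uiosh nwcr ghupn jejeu
Hunk 3: at line 10 remove [uiosh] add [jgz,rnsxf] -> 15 lines: cahr tdfx tvm cvc zwlfc rysez bnkbr pyng whrz yzzxq jgz rnsxf nwcr ghupn jejeu
Hunk 4: at line 12 remove [nwcr] add [nfp] -> 15 lines: cahr tdfx tvm cvc zwlfc rysez bnkbr pyng whrz yzzxq jgz rnsxf nfp ghupn jejeu
Hunk 5: at line 9 remove [yzzxq] add [zaur,cniqn,utydt] -> 17 lines: cahr tdfx tvm cvc zwlfc rysez bnkbr pyng whrz zaur cniqn utydt jgz rnsxf nfp ghupn jejeu
Hunk 6: at line 5 remove [rysez] add [hfhvc,zehak,qjnd] -> 19 lines: cahr tdfx tvm cvc zwlfc hfhvc zehak qjnd bnkbr pyng whrz zaur cniqn utydt jgz rnsxf nfp ghupn jejeu
Hunk 7: at line 3 remove [zwlfc] add [cukh,fts,mxeps] -> 21 lines: cahr tdfx tvm cvc cukh fts mxeps hfhvc zehak qjnd bnkbr pyng whrz zaur cniqn utydt jgz rnsxf nfp ghupn jejeu
Final line 16: utydt

Answer: utydt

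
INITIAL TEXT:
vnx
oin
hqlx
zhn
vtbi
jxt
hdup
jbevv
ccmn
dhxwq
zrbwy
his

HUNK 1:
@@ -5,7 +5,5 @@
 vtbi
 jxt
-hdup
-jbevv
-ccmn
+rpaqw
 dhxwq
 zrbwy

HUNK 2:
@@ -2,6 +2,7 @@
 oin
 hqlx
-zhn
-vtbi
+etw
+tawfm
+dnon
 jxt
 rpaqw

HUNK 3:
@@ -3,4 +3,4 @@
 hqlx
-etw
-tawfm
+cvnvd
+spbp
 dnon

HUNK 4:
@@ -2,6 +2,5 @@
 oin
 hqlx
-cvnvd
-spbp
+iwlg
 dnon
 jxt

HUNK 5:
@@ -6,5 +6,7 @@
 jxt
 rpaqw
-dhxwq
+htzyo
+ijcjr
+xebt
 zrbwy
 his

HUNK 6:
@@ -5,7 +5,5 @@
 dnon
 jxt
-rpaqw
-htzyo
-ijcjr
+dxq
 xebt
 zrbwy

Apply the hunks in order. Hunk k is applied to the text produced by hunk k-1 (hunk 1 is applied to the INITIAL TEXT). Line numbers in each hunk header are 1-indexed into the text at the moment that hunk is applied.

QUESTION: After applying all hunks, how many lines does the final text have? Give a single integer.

Hunk 1: at line 5 remove [hdup,jbevv,ccmn] add [rpaqw] -> 10 lines: vnx oin hqlx zhn vtbi jxt rpaqw dhxwq zrbwy his
Hunk 2: at line 2 remove [zhn,vtbi] add [etw,tawfm,dnon] -> 11 lines: vnx oin hqlx etw tawfm dnon jxt rpaqw dhxwq zrbwy his
Hunk 3: at line 3 remove [etw,tawfm] add [cvnvd,spbp] -> 11 lines: vnx oin hqlx cvnvd spbp dnon jxt rpaqw dhxwq zrbwy his
Hunk 4: at line 2 remove [cvnvd,spbp] add [iwlg] -> 10 lines: vnx oin hqlx iwlg dnon jxt rpaqw dhxwq zrbwy his
Hunk 5: at line 6 remove [dhxwq] add [htzyo,ijcjr,xebt] -> 12 lines: vnx oin hqlx iwlg dnon jxt rpaqw htzyo ijcjr xebt zrbwy his
Hunk 6: at line 5 remove [rpaqw,htzyo,ijcjr] add [dxq] -> 10 lines: vnx oin hqlx iwlg dnon jxt dxq xebt zrbwy his
Final line count: 10

Answer: 10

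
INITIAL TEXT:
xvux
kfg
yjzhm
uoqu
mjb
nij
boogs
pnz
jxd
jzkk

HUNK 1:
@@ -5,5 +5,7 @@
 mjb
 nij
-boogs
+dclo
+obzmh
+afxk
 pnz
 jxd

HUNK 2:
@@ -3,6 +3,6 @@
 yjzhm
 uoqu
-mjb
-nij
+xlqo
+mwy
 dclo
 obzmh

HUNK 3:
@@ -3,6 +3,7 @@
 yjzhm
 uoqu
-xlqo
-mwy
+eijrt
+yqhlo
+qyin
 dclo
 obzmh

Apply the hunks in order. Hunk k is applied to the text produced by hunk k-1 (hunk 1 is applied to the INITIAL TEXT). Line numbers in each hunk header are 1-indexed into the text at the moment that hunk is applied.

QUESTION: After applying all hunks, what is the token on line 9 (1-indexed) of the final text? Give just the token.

Answer: obzmh

Derivation:
Hunk 1: at line 5 remove [boogs] add [dclo,obzmh,afxk] -> 12 lines: xvux kfg yjzhm uoqu mjb nij dclo obzmh afxk pnz jxd jzkk
Hunk 2: at line 3 remove [mjb,nij] add [xlqo,mwy] -> 12 lines: xvux kfg yjzhm uoqu xlqo mwy dclo obzmh afxk pnz jxd jzkk
Hunk 3: at line 3 remove [xlqo,mwy] add [eijrt,yqhlo,qyin] -> 13 lines: xvux kfg yjzhm uoqu eijrt yqhlo qyin dclo obzmh afxk pnz jxd jzkk
Final line 9: obzmh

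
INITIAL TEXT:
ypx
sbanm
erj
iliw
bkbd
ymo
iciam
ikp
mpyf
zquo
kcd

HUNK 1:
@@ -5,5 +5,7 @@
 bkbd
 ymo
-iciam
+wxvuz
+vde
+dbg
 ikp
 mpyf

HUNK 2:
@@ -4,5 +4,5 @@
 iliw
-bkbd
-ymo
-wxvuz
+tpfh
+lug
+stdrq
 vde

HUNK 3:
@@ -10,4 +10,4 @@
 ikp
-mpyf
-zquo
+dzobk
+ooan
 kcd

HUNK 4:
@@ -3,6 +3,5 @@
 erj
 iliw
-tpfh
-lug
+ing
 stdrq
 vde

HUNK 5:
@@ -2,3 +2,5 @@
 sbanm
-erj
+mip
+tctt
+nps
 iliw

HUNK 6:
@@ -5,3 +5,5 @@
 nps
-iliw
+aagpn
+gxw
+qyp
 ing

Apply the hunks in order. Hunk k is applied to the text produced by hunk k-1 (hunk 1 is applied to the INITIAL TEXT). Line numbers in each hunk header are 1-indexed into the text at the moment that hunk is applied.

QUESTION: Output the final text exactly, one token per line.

Answer: ypx
sbanm
mip
tctt
nps
aagpn
gxw
qyp
ing
stdrq
vde
dbg
ikp
dzobk
ooan
kcd

Derivation:
Hunk 1: at line 5 remove [iciam] add [wxvuz,vde,dbg] -> 13 lines: ypx sbanm erj iliw bkbd ymo wxvuz vde dbg ikp mpyf zquo kcd
Hunk 2: at line 4 remove [bkbd,ymo,wxvuz] add [tpfh,lug,stdrq] -> 13 lines: ypx sbanm erj iliw tpfh lug stdrq vde dbg ikp mpyf zquo kcd
Hunk 3: at line 10 remove [mpyf,zquo] add [dzobk,ooan] -> 13 lines: ypx sbanm erj iliw tpfh lug stdrq vde dbg ikp dzobk ooan kcd
Hunk 4: at line 3 remove [tpfh,lug] add [ing] -> 12 lines: ypx sbanm erj iliw ing stdrq vde dbg ikp dzobk ooan kcd
Hunk 5: at line 2 remove [erj] add [mip,tctt,nps] -> 14 lines: ypx sbanm mip tctt nps iliw ing stdrq vde dbg ikp dzobk ooan kcd
Hunk 6: at line 5 remove [iliw] add [aagpn,gxw,qyp] -> 16 lines: ypx sbanm mip tctt nps aagpn gxw qyp ing stdrq vde dbg ikp dzobk ooan kcd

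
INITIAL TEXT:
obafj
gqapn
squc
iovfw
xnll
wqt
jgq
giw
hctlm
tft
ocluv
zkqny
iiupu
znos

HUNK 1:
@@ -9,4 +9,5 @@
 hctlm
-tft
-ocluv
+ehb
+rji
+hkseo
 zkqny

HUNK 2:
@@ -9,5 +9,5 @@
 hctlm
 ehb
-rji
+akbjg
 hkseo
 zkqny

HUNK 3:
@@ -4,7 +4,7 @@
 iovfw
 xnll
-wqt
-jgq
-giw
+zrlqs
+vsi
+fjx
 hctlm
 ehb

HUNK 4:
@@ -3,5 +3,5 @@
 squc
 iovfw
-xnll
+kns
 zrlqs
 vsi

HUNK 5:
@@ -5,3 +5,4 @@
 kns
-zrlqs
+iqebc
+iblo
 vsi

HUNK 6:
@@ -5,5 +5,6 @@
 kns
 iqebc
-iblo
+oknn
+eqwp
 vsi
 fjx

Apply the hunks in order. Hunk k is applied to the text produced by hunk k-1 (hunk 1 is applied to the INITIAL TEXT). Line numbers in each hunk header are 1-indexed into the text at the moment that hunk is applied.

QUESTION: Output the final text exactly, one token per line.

Answer: obafj
gqapn
squc
iovfw
kns
iqebc
oknn
eqwp
vsi
fjx
hctlm
ehb
akbjg
hkseo
zkqny
iiupu
znos

Derivation:
Hunk 1: at line 9 remove [tft,ocluv] add [ehb,rji,hkseo] -> 15 lines: obafj gqapn squc iovfw xnll wqt jgq giw hctlm ehb rji hkseo zkqny iiupu znos
Hunk 2: at line 9 remove [rji] add [akbjg] -> 15 lines: obafj gqapn squc iovfw xnll wqt jgq giw hctlm ehb akbjg hkseo zkqny iiupu znos
Hunk 3: at line 4 remove [wqt,jgq,giw] add [zrlqs,vsi,fjx] -> 15 lines: obafj gqapn squc iovfw xnll zrlqs vsi fjx hctlm ehb akbjg hkseo zkqny iiupu znos
Hunk 4: at line 3 remove [xnll] add [kns] -> 15 lines: obafj gqapn squc iovfw kns zrlqs vsi fjx hctlm ehb akbjg hkseo zkqny iiupu znos
Hunk 5: at line 5 remove [zrlqs] add [iqebc,iblo] -> 16 lines: obafj gqapn squc iovfw kns iqebc iblo vsi fjx hctlm ehb akbjg hkseo zkqny iiupu znos
Hunk 6: at line 5 remove [iblo] add [oknn,eqwp] -> 17 lines: obafj gqapn squc iovfw kns iqebc oknn eqwp vsi fjx hctlm ehb akbjg hkseo zkqny iiupu znos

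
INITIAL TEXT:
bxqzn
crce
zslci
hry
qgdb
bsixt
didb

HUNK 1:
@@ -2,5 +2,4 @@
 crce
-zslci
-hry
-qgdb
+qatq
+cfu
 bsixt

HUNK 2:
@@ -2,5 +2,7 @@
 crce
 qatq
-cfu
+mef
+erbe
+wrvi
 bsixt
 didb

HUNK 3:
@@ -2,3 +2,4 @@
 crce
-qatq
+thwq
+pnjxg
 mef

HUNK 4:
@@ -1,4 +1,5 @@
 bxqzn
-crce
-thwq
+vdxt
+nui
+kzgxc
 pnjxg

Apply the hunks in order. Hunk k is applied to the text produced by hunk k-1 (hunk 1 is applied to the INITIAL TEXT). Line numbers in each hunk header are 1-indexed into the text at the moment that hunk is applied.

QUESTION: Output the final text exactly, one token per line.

Answer: bxqzn
vdxt
nui
kzgxc
pnjxg
mef
erbe
wrvi
bsixt
didb

Derivation:
Hunk 1: at line 2 remove [zslci,hry,qgdb] add [qatq,cfu] -> 6 lines: bxqzn crce qatq cfu bsixt didb
Hunk 2: at line 2 remove [cfu] add [mef,erbe,wrvi] -> 8 lines: bxqzn crce qatq mef erbe wrvi bsixt didb
Hunk 3: at line 2 remove [qatq] add [thwq,pnjxg] -> 9 lines: bxqzn crce thwq pnjxg mef erbe wrvi bsixt didb
Hunk 4: at line 1 remove [crce,thwq] add [vdxt,nui,kzgxc] -> 10 lines: bxqzn vdxt nui kzgxc pnjxg mef erbe wrvi bsixt didb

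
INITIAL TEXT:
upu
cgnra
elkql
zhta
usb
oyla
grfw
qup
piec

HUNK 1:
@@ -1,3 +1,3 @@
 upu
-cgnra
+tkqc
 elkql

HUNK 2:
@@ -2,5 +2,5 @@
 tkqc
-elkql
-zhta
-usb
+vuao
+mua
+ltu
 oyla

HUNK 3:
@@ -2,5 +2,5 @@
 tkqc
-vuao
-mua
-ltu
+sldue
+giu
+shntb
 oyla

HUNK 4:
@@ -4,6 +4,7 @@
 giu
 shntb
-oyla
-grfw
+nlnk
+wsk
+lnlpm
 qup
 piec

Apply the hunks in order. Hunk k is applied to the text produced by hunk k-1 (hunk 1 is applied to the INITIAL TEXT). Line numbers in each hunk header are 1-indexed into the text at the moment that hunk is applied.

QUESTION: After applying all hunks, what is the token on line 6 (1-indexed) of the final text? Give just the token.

Hunk 1: at line 1 remove [cgnra] add [tkqc] -> 9 lines: upu tkqc elkql zhta usb oyla grfw qup piec
Hunk 2: at line 2 remove [elkql,zhta,usb] add [vuao,mua,ltu] -> 9 lines: upu tkqc vuao mua ltu oyla grfw qup piec
Hunk 3: at line 2 remove [vuao,mua,ltu] add [sldue,giu,shntb] -> 9 lines: upu tkqc sldue giu shntb oyla grfw qup piec
Hunk 4: at line 4 remove [oyla,grfw] add [nlnk,wsk,lnlpm] -> 10 lines: upu tkqc sldue giu shntb nlnk wsk lnlpm qup piec
Final line 6: nlnk

Answer: nlnk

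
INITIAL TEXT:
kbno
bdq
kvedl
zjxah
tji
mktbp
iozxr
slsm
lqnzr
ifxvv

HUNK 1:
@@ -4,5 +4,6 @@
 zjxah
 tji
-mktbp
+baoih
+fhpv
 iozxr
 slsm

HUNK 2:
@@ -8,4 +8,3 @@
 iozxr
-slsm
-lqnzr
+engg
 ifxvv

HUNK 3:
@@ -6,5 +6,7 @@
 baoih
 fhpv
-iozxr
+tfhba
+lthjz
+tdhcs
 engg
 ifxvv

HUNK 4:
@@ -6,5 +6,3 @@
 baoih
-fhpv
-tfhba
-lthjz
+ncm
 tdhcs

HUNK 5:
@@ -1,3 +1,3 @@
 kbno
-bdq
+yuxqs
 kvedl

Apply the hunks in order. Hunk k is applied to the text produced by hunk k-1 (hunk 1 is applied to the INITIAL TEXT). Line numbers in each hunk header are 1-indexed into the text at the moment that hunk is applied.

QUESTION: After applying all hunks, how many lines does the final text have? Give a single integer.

Hunk 1: at line 4 remove [mktbp] add [baoih,fhpv] -> 11 lines: kbno bdq kvedl zjxah tji baoih fhpv iozxr slsm lqnzr ifxvv
Hunk 2: at line 8 remove [slsm,lqnzr] add [engg] -> 10 lines: kbno bdq kvedl zjxah tji baoih fhpv iozxr engg ifxvv
Hunk 3: at line 6 remove [iozxr] add [tfhba,lthjz,tdhcs] -> 12 lines: kbno bdq kvedl zjxah tji baoih fhpv tfhba lthjz tdhcs engg ifxvv
Hunk 4: at line 6 remove [fhpv,tfhba,lthjz] add [ncm] -> 10 lines: kbno bdq kvedl zjxah tji baoih ncm tdhcs engg ifxvv
Hunk 5: at line 1 remove [bdq] add [yuxqs] -> 10 lines: kbno yuxqs kvedl zjxah tji baoih ncm tdhcs engg ifxvv
Final line count: 10

Answer: 10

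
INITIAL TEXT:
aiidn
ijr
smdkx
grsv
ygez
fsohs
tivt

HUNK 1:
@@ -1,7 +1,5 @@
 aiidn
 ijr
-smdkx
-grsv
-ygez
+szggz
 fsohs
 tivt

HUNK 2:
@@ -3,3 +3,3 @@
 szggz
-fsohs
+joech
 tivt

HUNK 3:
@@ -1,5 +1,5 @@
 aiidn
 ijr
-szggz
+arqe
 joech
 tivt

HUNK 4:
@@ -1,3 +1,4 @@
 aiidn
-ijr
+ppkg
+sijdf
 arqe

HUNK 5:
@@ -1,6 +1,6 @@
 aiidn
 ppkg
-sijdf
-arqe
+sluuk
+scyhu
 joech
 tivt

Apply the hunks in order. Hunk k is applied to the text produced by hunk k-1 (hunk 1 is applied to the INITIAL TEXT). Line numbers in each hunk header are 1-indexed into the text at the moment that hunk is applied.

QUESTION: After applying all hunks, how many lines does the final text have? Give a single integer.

Hunk 1: at line 1 remove [smdkx,grsv,ygez] add [szggz] -> 5 lines: aiidn ijr szggz fsohs tivt
Hunk 2: at line 3 remove [fsohs] add [joech] -> 5 lines: aiidn ijr szggz joech tivt
Hunk 3: at line 1 remove [szggz] add [arqe] -> 5 lines: aiidn ijr arqe joech tivt
Hunk 4: at line 1 remove [ijr] add [ppkg,sijdf] -> 6 lines: aiidn ppkg sijdf arqe joech tivt
Hunk 5: at line 1 remove [sijdf,arqe] add [sluuk,scyhu] -> 6 lines: aiidn ppkg sluuk scyhu joech tivt
Final line count: 6

Answer: 6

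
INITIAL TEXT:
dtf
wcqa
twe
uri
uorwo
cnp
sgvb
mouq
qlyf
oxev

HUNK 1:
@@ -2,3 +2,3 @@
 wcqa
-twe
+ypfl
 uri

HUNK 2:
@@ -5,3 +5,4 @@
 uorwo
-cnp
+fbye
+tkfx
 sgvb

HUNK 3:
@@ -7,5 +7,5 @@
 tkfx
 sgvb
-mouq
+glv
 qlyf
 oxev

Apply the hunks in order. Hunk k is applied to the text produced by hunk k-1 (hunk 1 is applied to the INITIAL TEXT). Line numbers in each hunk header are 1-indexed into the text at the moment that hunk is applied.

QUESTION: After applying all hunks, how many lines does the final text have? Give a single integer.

Answer: 11

Derivation:
Hunk 1: at line 2 remove [twe] add [ypfl] -> 10 lines: dtf wcqa ypfl uri uorwo cnp sgvb mouq qlyf oxev
Hunk 2: at line 5 remove [cnp] add [fbye,tkfx] -> 11 lines: dtf wcqa ypfl uri uorwo fbye tkfx sgvb mouq qlyf oxev
Hunk 3: at line 7 remove [mouq] add [glv] -> 11 lines: dtf wcqa ypfl uri uorwo fbye tkfx sgvb glv qlyf oxev
Final line count: 11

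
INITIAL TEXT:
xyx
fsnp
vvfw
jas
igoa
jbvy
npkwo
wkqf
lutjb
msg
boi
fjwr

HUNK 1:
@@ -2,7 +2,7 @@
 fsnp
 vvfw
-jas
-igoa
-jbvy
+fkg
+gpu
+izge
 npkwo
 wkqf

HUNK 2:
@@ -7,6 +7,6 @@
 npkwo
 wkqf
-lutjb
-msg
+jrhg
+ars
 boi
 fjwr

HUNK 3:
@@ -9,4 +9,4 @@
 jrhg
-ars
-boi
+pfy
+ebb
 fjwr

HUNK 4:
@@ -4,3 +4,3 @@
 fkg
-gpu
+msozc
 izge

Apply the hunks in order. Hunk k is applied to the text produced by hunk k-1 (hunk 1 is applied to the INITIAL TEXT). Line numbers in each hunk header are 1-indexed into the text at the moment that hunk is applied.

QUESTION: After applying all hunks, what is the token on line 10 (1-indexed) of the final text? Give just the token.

Hunk 1: at line 2 remove [jas,igoa,jbvy] add [fkg,gpu,izge] -> 12 lines: xyx fsnp vvfw fkg gpu izge npkwo wkqf lutjb msg boi fjwr
Hunk 2: at line 7 remove [lutjb,msg] add [jrhg,ars] -> 12 lines: xyx fsnp vvfw fkg gpu izge npkwo wkqf jrhg ars boi fjwr
Hunk 3: at line 9 remove [ars,boi] add [pfy,ebb] -> 12 lines: xyx fsnp vvfw fkg gpu izge npkwo wkqf jrhg pfy ebb fjwr
Hunk 4: at line 4 remove [gpu] add [msozc] -> 12 lines: xyx fsnp vvfw fkg msozc izge npkwo wkqf jrhg pfy ebb fjwr
Final line 10: pfy

Answer: pfy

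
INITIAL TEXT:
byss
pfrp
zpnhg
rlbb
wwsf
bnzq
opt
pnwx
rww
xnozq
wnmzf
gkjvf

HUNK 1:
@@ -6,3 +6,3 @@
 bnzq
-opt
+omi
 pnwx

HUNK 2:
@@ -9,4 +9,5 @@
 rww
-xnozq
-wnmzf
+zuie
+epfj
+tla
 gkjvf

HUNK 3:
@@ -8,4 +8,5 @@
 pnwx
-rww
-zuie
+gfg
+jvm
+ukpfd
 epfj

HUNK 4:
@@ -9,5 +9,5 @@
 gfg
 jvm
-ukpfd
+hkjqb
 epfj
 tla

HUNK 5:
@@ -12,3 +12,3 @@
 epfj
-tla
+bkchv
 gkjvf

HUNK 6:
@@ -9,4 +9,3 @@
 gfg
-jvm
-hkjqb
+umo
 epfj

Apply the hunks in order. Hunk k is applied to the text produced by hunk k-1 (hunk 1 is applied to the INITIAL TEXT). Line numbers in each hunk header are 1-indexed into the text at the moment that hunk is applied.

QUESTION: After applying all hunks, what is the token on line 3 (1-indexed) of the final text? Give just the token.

Hunk 1: at line 6 remove [opt] add [omi] -> 12 lines: byss pfrp zpnhg rlbb wwsf bnzq omi pnwx rww xnozq wnmzf gkjvf
Hunk 2: at line 9 remove [xnozq,wnmzf] add [zuie,epfj,tla] -> 13 lines: byss pfrp zpnhg rlbb wwsf bnzq omi pnwx rww zuie epfj tla gkjvf
Hunk 3: at line 8 remove [rww,zuie] add [gfg,jvm,ukpfd] -> 14 lines: byss pfrp zpnhg rlbb wwsf bnzq omi pnwx gfg jvm ukpfd epfj tla gkjvf
Hunk 4: at line 9 remove [ukpfd] add [hkjqb] -> 14 lines: byss pfrp zpnhg rlbb wwsf bnzq omi pnwx gfg jvm hkjqb epfj tla gkjvf
Hunk 5: at line 12 remove [tla] add [bkchv] -> 14 lines: byss pfrp zpnhg rlbb wwsf bnzq omi pnwx gfg jvm hkjqb epfj bkchv gkjvf
Hunk 6: at line 9 remove [jvm,hkjqb] add [umo] -> 13 lines: byss pfrp zpnhg rlbb wwsf bnzq omi pnwx gfg umo epfj bkchv gkjvf
Final line 3: zpnhg

Answer: zpnhg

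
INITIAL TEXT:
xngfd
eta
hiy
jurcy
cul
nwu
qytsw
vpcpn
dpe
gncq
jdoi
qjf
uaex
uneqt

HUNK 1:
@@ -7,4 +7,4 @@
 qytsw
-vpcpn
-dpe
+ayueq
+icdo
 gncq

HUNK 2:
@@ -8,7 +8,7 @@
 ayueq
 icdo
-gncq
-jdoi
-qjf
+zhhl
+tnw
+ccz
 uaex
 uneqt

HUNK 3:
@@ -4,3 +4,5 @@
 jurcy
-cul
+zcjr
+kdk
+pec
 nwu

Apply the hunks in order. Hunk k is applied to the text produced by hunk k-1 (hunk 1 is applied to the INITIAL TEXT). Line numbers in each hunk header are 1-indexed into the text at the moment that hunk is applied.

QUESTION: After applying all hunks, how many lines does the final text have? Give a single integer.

Answer: 16

Derivation:
Hunk 1: at line 7 remove [vpcpn,dpe] add [ayueq,icdo] -> 14 lines: xngfd eta hiy jurcy cul nwu qytsw ayueq icdo gncq jdoi qjf uaex uneqt
Hunk 2: at line 8 remove [gncq,jdoi,qjf] add [zhhl,tnw,ccz] -> 14 lines: xngfd eta hiy jurcy cul nwu qytsw ayueq icdo zhhl tnw ccz uaex uneqt
Hunk 3: at line 4 remove [cul] add [zcjr,kdk,pec] -> 16 lines: xngfd eta hiy jurcy zcjr kdk pec nwu qytsw ayueq icdo zhhl tnw ccz uaex uneqt
Final line count: 16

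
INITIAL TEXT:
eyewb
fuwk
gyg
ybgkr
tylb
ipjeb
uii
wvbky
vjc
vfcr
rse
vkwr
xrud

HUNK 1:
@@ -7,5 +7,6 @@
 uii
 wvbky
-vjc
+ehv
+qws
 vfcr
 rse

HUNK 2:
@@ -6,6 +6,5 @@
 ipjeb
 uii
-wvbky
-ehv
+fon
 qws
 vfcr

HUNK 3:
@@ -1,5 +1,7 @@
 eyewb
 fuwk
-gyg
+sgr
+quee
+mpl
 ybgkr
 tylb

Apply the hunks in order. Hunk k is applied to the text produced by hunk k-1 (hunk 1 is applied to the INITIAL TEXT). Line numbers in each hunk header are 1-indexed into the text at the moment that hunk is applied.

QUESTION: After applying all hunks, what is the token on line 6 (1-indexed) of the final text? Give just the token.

Hunk 1: at line 7 remove [vjc] add [ehv,qws] -> 14 lines: eyewb fuwk gyg ybgkr tylb ipjeb uii wvbky ehv qws vfcr rse vkwr xrud
Hunk 2: at line 6 remove [wvbky,ehv] add [fon] -> 13 lines: eyewb fuwk gyg ybgkr tylb ipjeb uii fon qws vfcr rse vkwr xrud
Hunk 3: at line 1 remove [gyg] add [sgr,quee,mpl] -> 15 lines: eyewb fuwk sgr quee mpl ybgkr tylb ipjeb uii fon qws vfcr rse vkwr xrud
Final line 6: ybgkr

Answer: ybgkr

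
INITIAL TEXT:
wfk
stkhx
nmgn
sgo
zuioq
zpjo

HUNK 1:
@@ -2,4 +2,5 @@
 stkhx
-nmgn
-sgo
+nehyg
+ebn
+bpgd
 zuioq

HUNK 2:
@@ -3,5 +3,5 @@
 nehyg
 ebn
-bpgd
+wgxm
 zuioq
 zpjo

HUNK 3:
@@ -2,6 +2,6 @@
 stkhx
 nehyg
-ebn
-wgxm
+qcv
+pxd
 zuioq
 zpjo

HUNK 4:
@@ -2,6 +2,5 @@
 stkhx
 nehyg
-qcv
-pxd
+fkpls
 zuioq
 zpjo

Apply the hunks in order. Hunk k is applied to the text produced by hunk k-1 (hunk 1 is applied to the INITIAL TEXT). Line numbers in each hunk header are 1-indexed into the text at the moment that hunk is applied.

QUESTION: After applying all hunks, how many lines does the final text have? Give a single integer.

Hunk 1: at line 2 remove [nmgn,sgo] add [nehyg,ebn,bpgd] -> 7 lines: wfk stkhx nehyg ebn bpgd zuioq zpjo
Hunk 2: at line 3 remove [bpgd] add [wgxm] -> 7 lines: wfk stkhx nehyg ebn wgxm zuioq zpjo
Hunk 3: at line 2 remove [ebn,wgxm] add [qcv,pxd] -> 7 lines: wfk stkhx nehyg qcv pxd zuioq zpjo
Hunk 4: at line 2 remove [qcv,pxd] add [fkpls] -> 6 lines: wfk stkhx nehyg fkpls zuioq zpjo
Final line count: 6

Answer: 6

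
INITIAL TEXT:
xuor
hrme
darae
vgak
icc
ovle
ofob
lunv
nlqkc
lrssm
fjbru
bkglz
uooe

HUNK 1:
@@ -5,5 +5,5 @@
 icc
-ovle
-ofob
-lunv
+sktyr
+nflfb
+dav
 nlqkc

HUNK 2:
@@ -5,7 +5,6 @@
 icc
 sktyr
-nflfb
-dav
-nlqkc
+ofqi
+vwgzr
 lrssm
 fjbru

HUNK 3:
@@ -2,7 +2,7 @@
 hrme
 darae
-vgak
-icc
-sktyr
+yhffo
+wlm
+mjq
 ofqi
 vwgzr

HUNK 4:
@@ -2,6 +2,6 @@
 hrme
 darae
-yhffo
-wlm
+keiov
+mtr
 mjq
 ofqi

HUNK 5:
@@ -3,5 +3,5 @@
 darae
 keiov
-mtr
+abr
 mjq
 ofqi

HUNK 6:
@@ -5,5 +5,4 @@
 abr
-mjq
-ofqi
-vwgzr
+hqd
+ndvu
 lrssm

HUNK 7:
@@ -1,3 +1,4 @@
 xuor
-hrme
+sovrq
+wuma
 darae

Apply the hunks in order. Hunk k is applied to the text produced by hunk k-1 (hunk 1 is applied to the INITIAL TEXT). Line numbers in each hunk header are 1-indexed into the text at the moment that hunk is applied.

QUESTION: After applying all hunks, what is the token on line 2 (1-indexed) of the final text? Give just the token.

Answer: sovrq

Derivation:
Hunk 1: at line 5 remove [ovle,ofob,lunv] add [sktyr,nflfb,dav] -> 13 lines: xuor hrme darae vgak icc sktyr nflfb dav nlqkc lrssm fjbru bkglz uooe
Hunk 2: at line 5 remove [nflfb,dav,nlqkc] add [ofqi,vwgzr] -> 12 lines: xuor hrme darae vgak icc sktyr ofqi vwgzr lrssm fjbru bkglz uooe
Hunk 3: at line 2 remove [vgak,icc,sktyr] add [yhffo,wlm,mjq] -> 12 lines: xuor hrme darae yhffo wlm mjq ofqi vwgzr lrssm fjbru bkglz uooe
Hunk 4: at line 2 remove [yhffo,wlm] add [keiov,mtr] -> 12 lines: xuor hrme darae keiov mtr mjq ofqi vwgzr lrssm fjbru bkglz uooe
Hunk 5: at line 3 remove [mtr] add [abr] -> 12 lines: xuor hrme darae keiov abr mjq ofqi vwgzr lrssm fjbru bkglz uooe
Hunk 6: at line 5 remove [mjq,ofqi,vwgzr] add [hqd,ndvu] -> 11 lines: xuor hrme darae keiov abr hqd ndvu lrssm fjbru bkglz uooe
Hunk 7: at line 1 remove [hrme] add [sovrq,wuma] -> 12 lines: xuor sovrq wuma darae keiov abr hqd ndvu lrssm fjbru bkglz uooe
Final line 2: sovrq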